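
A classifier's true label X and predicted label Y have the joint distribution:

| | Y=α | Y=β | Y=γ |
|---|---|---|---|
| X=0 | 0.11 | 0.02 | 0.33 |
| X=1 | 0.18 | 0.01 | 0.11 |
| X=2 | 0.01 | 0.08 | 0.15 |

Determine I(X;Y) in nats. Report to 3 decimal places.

Marginals: p(X) = (0.4600, 0.3000, 0.2400), p(Y) = (0.3000, 0.1100, 0.5900).
I(X;Y) = H(X) + H(Y) − H(X,Y).
H(X) = 1.0609, H(Y) = 0.9153, H(X,Y) = 1.8171.
I(X;Y) = 1.0609 + 0.9153 − 1.8171 = 0.159 nats.

0.159 nats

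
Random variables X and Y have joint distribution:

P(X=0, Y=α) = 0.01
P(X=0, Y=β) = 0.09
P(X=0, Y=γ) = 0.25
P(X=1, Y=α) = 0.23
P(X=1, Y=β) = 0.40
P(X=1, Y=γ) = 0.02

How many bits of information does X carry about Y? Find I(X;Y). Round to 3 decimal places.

0.434 bits

Marginals: p(X) = (0.3500, 0.6500), p(Y) = (0.2400, 0.4900, 0.2700).
I(X;Y) = Σ p(x,y)·log₂[p(x,y)/(p(x)p(y))].
  (0,α): 0.01·log₂(0.1190) = -0.0307
  (0,β): 0.09·log₂(0.5248) = -0.0837
  (0,γ): 0.25·log₂(2.6455) = 0.3509
  (1,α): 0.23·log₂(1.4744) = 0.1288
  (1,β): 0.40·log₂(1.2559) = 0.1315
  (1,γ): 0.02·log₂(0.1140) = -0.0627
Sum = 0.434 bits.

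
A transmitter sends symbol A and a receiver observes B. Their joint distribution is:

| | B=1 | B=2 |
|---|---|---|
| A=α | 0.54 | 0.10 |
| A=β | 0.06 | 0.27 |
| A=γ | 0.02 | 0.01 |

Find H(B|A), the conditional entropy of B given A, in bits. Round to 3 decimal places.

0.653 bits

Chain rule: H(B|A) = H(A,B) − H(A).
Marginals: p(A) = (0.6400, 0.3300, 0.0300), p(B) = (0.6200, 0.3800).
H(A,B) = 1.7451 bits; H(A) = 1.0917 bits.
H(B|A) = 1.7451 − 1.0917 = 0.653 bits.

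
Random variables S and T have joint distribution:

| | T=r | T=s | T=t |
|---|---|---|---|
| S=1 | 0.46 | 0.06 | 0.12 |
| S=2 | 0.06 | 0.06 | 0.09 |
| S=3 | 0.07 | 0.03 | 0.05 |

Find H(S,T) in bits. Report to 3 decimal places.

2.562 bits

H(S,T) = −Σ p(x,y)·log₂ p(x,y) over all 9 cells.
  cell (1,r): −0.46·log₂0.46 = 0.5153
  cell (1,s): −0.06·log₂0.06 = 0.2435
  cell (1,t): −0.12·log₂0.12 = 0.3671
  cell (2,r): −0.06·log₂0.06 = 0.2435
  cell (2,s): −0.06·log₂0.06 = 0.2435
  cell (2,t): −0.09·log₂0.09 = 0.3127
  cell (3,r): −0.07·log₂0.07 = 0.2686
  cell (3,s): −0.03·log₂0.03 = 0.1518
  cell (3,t): −0.05·log₂0.05 = 0.2161
Sum = 2.562 bits.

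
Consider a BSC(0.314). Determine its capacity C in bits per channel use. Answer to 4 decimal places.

Binary symmetric channel: C = 1 − h₂(ε) where h₂ is the binary entropy function.
h₂(0.314) = −0.314·log₂0.314 − 0.686·log₂0.686 = 0.8977.
C = 1 − 0.8977 = 0.1023 bits per channel use.

0.1023 bits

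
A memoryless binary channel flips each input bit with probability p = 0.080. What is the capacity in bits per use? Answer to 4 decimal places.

Binary symmetric channel: C = 1 − h₂(ε) where h₂ is the binary entropy function.
h₂(0.080) = −0.080·log₂0.080 − 0.920·log₂0.920 = 0.4022.
C = 1 − 0.4022 = 0.5978 bits per channel use.

0.5978 bits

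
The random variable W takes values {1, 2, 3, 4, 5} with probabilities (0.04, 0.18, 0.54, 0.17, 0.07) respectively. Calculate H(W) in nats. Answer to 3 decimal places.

1.258 nats

H(W) = −Σ p·ln p.
  −(0.04)·ln(0.04) = 0.1288
  −(0.18)·ln(0.18) = 0.3087
  −(0.54)·ln(0.54) = 0.3327
  −(0.17)·ln(0.17) = 0.3012
  −(0.07)·ln(0.07) = 0.1861
Sum: 0.1288 + 0.3087 + 0.3327 + 0.3012 + 0.1861 = 1.258 nats.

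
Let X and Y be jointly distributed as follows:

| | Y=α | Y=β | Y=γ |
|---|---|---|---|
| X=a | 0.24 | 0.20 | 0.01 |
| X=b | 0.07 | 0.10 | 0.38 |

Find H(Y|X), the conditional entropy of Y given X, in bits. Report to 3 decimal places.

1.163 bits

Chain rule: H(Y|X) = H(X,Y) − H(X).
Marginals: p(X) = (0.4500, 0.5500), p(Y) = (0.3100, 0.3000, 0.3900).
H(X,Y) = 2.1562 bits; H(X) = 0.9928 bits.
H(Y|X) = 2.1562 − 0.9928 = 1.163 bits.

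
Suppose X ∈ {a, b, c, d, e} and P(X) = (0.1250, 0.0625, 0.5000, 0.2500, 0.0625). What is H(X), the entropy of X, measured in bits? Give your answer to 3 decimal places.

1.875 bits

H(X) = −Σ p·log₂ p.
  −(0.1250)·log₂(0.1250) = 0.3750
  −(0.0625)·log₂(0.0625) = 0.2500
  −(0.5000)·log₂(0.5000) = 0.5000
  −(0.2500)·log₂(0.2500) = 0.5000
  −(0.0625)·log₂(0.0625) = 0.2500
Sum: 0.3750 + 0.2500 + 0.5000 + 0.5000 + 0.2500 = 1.875 bits.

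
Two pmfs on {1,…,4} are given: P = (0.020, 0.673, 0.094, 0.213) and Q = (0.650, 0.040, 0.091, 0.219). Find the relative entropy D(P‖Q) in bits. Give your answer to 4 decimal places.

D(P‖Q) = Σ p·log₂(p/q).
  0.020·log₂(0.020/0.650) = -0.10045
  0.673·log₂(0.673/0.040) = 2.74082
  0.094·log₂(0.094/0.091) = 0.00440
  0.213·log₂(0.213/0.219) = -0.00854
D(P‖Q) = 2.6362 bits.

2.6362 bits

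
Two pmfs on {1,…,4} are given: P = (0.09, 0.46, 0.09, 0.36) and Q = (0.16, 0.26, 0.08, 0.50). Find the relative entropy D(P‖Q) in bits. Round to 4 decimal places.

0.1486 bits

D(P‖Q) = Σ p·log₂(p/q).
  0.09·log₂(0.09/0.16) = -0.07471
  0.46·log₂(0.46/0.26) = 0.37864
  0.09·log₂(0.09/0.08) = 0.01529
  0.36·log₂(0.36/0.50) = -0.17062
D(P‖Q) = 0.1486 bits.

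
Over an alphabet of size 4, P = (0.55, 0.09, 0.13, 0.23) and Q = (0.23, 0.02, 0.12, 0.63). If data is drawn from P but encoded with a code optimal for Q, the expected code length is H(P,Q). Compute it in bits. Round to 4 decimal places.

H(P,Q) = −Σ p·log₂ q.
  −0.55·log₂(0.23) = 1.16616
  −0.09·log₂(0.02) = 0.50795
  −0.13·log₂(0.12) = 0.39766
  −0.23·log₂(0.63) = 0.15331
H(P,Q) = 2.2251 bits.

2.2251 bits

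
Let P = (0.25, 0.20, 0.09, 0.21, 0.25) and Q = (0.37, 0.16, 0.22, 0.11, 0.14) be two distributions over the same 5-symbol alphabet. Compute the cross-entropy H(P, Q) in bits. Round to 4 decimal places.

H(P,Q) = −Σ p·log₂ q.
  −0.25·log₂(0.37) = 0.35860
  −0.20·log₂(0.16) = 0.52877
  −0.09·log₂(0.22) = 0.19660
  −0.21·log₂(0.11) = 0.66873
  −0.25·log₂(0.14) = 0.70913
H(P,Q) = 2.4618 bits.

2.4618 bits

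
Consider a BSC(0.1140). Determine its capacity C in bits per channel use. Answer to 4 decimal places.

Binary symmetric channel: C = 1 − h₂(ε) where h₂ is the binary entropy function.
h₂(0.1140) = −0.1140·log₂0.1140 − 0.8860·log₂0.8860 = 0.5119.
C = 1 − 0.5119 = 0.4881 bits per channel use.

0.4881 bits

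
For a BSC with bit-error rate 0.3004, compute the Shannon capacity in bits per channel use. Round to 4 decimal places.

Binary symmetric channel: C = 1 − h₂(ε) where h₂ is the binary entropy function.
h₂(0.3004) = −0.3004·log₂0.3004 − 0.6996·log₂0.6996 = 0.8818.
C = 1 − 0.8818 = 0.1182 bits per channel use.

0.1182 bits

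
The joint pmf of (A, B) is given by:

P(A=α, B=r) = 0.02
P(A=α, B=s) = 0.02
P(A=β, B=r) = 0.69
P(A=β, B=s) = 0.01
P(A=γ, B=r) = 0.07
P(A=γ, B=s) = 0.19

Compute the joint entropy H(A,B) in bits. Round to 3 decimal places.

1.385 bits

H(A,B) = −Σ p(x,y)·log₂ p(x,y) over all 6 cells.
  cell (α,r): −0.02·log₂0.02 = 0.1129
  cell (α,s): −0.02·log₂0.02 = 0.1129
  cell (β,r): −0.69·log₂0.69 = 0.3694
  cell (β,s): −0.01·log₂0.01 = 0.0664
  cell (γ,r): −0.07·log₂0.07 = 0.2686
  cell (γ,s): −0.19·log₂0.19 = 0.4552
Sum = 1.385 bits.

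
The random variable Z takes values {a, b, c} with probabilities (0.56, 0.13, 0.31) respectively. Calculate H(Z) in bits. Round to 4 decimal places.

1.3749 bits

H(Z) = −Σ p·log₂ p.
  −(0.56)·log₂(0.56) = 0.46844
  −(0.13)·log₂(0.13) = 0.38264
  −(0.31)·log₂(0.31) = 0.52379
Sum: 0.46844 + 0.38264 + 0.52379 = 1.3749 bits.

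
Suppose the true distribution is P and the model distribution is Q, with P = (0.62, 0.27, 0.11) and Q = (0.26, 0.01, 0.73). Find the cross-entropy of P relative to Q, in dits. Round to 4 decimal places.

H(P,Q) = −Σ p·log₁₀ q.
  −0.62·log₁₀(0.26) = 0.36272
  −0.27·log₁₀(0.01) = 0.54000
  −0.11·log₁₀(0.73) = 0.01503
H(P,Q) = 0.9178 dits.

0.9178 dits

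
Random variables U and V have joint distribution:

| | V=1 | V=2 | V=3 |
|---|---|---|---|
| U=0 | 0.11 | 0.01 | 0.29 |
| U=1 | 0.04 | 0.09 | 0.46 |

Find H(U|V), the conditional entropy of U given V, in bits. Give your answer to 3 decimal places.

0.894 bits

Chain rule: H(U|V) = H(U,V) − H(V).
Marginals: p(U) = (0.4100, 0.5900), p(V) = (0.1500, 0.1000, 0.7500).
H(U,V) = 1.9484 bits; H(V) = 1.0540 bits.
H(U|V) = 1.9484 − 1.0540 = 0.894 bits.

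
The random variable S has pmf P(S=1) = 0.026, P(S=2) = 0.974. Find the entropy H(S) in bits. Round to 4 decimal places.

H(S) = −Σ p·log₂ p.
  −(0.026)·log₂(0.026) = 0.13690
  −(0.974)·log₂(0.974) = 0.03702
Sum: 0.13690 + 0.03702 = 0.1739 bits.

0.1739 bits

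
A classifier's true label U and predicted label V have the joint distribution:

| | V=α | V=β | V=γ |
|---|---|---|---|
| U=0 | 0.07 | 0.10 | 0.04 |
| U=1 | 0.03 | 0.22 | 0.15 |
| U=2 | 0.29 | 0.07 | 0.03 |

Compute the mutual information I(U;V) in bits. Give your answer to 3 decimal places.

Marginals: p(U) = (0.2100, 0.4000, 0.3900), p(V) = (0.3900, 0.3900, 0.2200).
I(U;V) = H(U) + H(V) − H(U,V).
H(U) = 1.5314, H(V) = 1.5402, H(U,V) = 2.7676.
I(U;V) = 1.5314 + 1.5402 − 2.7676 = 0.304 bits.

0.304 bits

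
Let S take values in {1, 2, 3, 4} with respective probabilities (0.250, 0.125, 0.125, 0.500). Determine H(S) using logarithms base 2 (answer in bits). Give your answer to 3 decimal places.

H(S) = −Σ p·log₂ p.
  −(0.250)·log₂(0.250) = 0.5000
  −(0.125)·log₂(0.125) = 0.3750
  −(0.125)·log₂(0.125) = 0.3750
  −(0.500)·log₂(0.500) = 0.5000
Sum: 0.5000 + 0.3750 + 0.3750 + 0.5000 = 1.750 bits.

1.750 bits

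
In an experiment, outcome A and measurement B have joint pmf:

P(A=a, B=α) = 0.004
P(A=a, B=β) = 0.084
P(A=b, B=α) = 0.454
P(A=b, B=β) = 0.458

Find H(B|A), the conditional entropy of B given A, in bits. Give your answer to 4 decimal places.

0.9355 bits

Marginals: p(A) = (0.0880, 0.9120), p(B) = (0.4580, 0.5420).
H(B|A) = Σ p(A) · H(B|A=·).
  A=a: p=0.0880, H(B|A=a) = 0.2668
  A=b: p=0.9120, H(B|A=b) = 1.0000
Weighted sum = 0.9355 bits.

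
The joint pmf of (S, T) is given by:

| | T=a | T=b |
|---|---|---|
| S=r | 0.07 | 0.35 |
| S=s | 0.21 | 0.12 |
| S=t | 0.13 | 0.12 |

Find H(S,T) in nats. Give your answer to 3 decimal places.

1.655 nats

H(S,T) = −Σ p(x,y)·ln p(x,y) over all 6 cells.
  cell (r,a): −0.07·ln0.07 = 0.1861
  cell (r,b): −0.35·ln0.35 = 0.3674
  cell (s,a): −0.21·ln0.21 = 0.3277
  cell (s,b): −0.12·ln0.12 = 0.2544
  cell (t,a): −0.13·ln0.13 = 0.2652
  cell (t,b): −0.12·ln0.12 = 0.2544
Sum = 1.655 nats.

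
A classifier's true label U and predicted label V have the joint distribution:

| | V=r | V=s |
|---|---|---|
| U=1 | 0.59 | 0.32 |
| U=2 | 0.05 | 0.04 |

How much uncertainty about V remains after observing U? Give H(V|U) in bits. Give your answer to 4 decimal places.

Marginals: p(U) = (0.9100, 0.0900), p(V) = (0.6400, 0.3600).
H(V|U) = Σ p(U) · H(V|U=·).
  U=1: p=0.9100, H(V|U=1) = 0.9355
  U=2: p=0.0900, H(V|U=2) = 0.9911
Weighted sum = 0.9405 bits.

0.9405 bits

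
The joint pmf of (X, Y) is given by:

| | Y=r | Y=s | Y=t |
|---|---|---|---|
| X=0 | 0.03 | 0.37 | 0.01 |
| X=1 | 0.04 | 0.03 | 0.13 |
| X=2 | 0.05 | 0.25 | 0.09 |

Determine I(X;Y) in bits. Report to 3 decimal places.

Marginals: p(X) = (0.4100, 0.2000, 0.3900), p(Y) = (0.1200, 0.6500, 0.2300).
I(X;Y) = Σ p(x,y)·log₂[p(x,y)/(p(x)p(y))].
  (0,r): 0.03·log₂(0.6098) = -0.0214
  (0,s): 0.37·log₂(1.3884) = 0.1752
  (0,t): 0.01·log₂(0.1060) = -0.0324
  (1,r): 0.04·log₂(1.6667) = 0.0295
  (1,s): 0.03·log₂(0.2308) = -0.0635
  (1,t): 0.13·log₂(2.8261) = 0.1948
  (2,r): 0.05·log₂(1.0684) = 0.0048
  (2,s): 0.25·log₂(0.9862) = -0.0050
  (2,t): 0.09·log₂(1.0033) = 0.0004
Sum = 0.282 bits.

0.282 bits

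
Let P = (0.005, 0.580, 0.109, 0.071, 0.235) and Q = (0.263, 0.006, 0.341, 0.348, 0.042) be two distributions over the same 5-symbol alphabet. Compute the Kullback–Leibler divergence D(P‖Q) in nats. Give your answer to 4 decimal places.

2.7990 nats

D(P‖Q) = Σ p·ln(p/q).
  0.005·ln(0.005/0.263) = -0.01981
  0.580·ln(0.580/0.006) = 2.65134
  0.109·ln(0.109/0.341) = -0.12432
  0.071·ln(0.071/0.348) = -0.11286
  0.235·ln(0.235/0.042) = 0.40465
D(P‖Q) = 2.7990 nats.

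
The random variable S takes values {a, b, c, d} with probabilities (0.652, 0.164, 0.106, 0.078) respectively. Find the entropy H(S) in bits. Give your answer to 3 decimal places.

H(S) = −Σ p·log₂ p.
  −(0.652)·log₂(0.652) = 0.4023
  −(0.164)·log₂(0.164) = 0.4278
  −(0.106)·log₂(0.106) = 0.3432
  −(0.078)·log₂(0.078) = 0.2871
Sum: 0.4023 + 0.4278 + 0.3432 + 0.2871 = 1.460 bits.

1.460 bits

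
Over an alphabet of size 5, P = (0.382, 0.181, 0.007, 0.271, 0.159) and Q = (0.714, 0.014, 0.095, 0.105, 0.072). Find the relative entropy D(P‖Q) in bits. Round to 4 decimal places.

0.8497 bits

D(P‖Q) = Σ p·log₂(p/q).
  0.382·log₂(0.382/0.714) = -0.34470
  0.181·log₂(0.181/0.014) = 0.66834
  0.007·log₂(0.007/0.095) = -0.02634
  0.271·log₂(0.271/0.105) = 0.37070
  0.159·log₂(0.159/0.072) = 0.18173
D(P‖Q) = 0.8497 bits.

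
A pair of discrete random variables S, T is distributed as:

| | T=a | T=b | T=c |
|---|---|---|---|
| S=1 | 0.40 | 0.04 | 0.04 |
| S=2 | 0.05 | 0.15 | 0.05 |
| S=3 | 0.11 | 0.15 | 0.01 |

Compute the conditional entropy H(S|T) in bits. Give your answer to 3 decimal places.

1.240 bits

Marginals: p(S) = (0.4800, 0.2500, 0.2700), p(T) = (0.5600, 0.3400, 0.1000).
H(S|T) = Σ p(T) · H(S|T=·).
  T=a: p=0.5600, H(S|T=a) = 1.1191
  T=b: p=0.3400, H(S|T=b) = 1.4049
  T=c: p=0.1000, H(S|T=c) = 1.3610
Weighted sum = 1.240 bits.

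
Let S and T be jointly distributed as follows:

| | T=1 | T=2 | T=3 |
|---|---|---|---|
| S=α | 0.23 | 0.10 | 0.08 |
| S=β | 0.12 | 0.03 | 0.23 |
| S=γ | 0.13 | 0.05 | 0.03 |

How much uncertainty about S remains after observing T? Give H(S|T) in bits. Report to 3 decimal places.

1.386 bits

Marginals: p(S) = (0.4100, 0.3800, 0.2100), p(T) = (0.4800, 0.1800, 0.3400).
H(S|T) = Σ p(T) · H(S|T=·).
  T=1: p=0.4800, H(S|T=1) = 1.5190
  T=2: p=0.1800, H(S|T=2) = 1.4153
  T=3: p=0.3400, H(S|T=3) = 1.1817
Weighted sum = 1.386 bits.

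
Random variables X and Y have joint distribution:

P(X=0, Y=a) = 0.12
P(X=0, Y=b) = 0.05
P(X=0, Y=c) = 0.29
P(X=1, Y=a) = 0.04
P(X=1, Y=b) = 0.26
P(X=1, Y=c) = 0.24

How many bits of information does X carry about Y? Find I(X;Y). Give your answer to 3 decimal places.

Marginals: p(X) = (0.4600, 0.5400), p(Y) = (0.1600, 0.3100, 0.5300).
I(X;Y) = Σ p(x,y)·log₂[p(x,y)/(p(x)p(y))].
  (0,a): 0.12·log₂(1.6304) = 0.0846
  (0,b): 0.05·log₂(0.3506) = -0.0756
  (0,c): 0.29·log₂(1.1895) = 0.0726
  (1,a): 0.04·log₂(0.4630) = -0.0444
  (1,b): 0.26·log₂(1.5532) = 0.1652
  (1,c): 0.24·log₂(0.8386) = -0.0610
Sum = 0.141 bits.

0.141 bits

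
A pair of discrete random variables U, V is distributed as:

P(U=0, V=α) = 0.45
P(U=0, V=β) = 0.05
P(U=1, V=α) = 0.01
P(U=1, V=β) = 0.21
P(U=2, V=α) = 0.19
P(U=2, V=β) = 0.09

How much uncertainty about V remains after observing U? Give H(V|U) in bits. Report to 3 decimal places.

0.547 bits

Chain rule: H(V|U) = H(U,V) − H(U).
Marginals: p(U) = (0.5000, 0.2200, 0.2800), p(V) = (0.6500, 0.3500).
H(U,V) = 2.0416 bits; H(U) = 1.4948 bits.
H(V|U) = 2.0416 − 1.4948 = 0.547 bits.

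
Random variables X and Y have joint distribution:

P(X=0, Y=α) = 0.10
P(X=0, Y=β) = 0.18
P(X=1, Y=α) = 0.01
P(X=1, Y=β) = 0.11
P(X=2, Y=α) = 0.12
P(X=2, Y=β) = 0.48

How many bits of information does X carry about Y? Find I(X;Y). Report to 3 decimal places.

0.032 bits

Marginals: p(X) = (0.2800, 0.1200, 0.6000), p(Y) = (0.2300, 0.7700).
I(X;Y) = H(X) + H(Y) − H(X,Y).
H(X) = 1.3235, H(Y) = 0.7780, H(X,Y) = 2.0696.
I(X;Y) = 1.3235 + 0.7780 − 2.0696 = 0.032 bits.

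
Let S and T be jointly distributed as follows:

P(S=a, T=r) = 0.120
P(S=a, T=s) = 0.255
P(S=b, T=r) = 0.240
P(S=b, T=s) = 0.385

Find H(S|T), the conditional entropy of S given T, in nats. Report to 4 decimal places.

0.6595 nats

Chain rule: H(S|T) = H(S,T) − H(T).
Marginals: p(S) = (0.3750, 0.6250), p(T) = (0.3600, 0.6400).
H(S,T) = 1.3129 nats; H(T) = 0.6534 nats.
H(S|T) = 1.3129 − 0.6534 = 0.6595 nats.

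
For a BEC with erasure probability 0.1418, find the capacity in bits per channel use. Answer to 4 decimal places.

0.8582 bits

Binary erasure channel: capacity C = 1 − ε.
C = 1 − 0.1418 = 0.8582 bits per channel use.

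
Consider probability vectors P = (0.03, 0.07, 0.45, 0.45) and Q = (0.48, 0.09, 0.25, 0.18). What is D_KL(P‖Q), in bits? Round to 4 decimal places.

D(P‖Q) = Σ p·log₂(p/q).
  0.03·log₂(0.03/0.48) = -0.12000
  0.07·log₂(0.07/0.09) = -0.02538
  0.45·log₂(0.45/0.25) = 0.38160
  0.45·log₂(0.45/0.18) = 0.59487
D(P‖Q) = 0.8311 bits.

0.8311 bits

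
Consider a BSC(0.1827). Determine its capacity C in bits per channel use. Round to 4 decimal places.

Binary symmetric channel: C = 1 − h₂(ε) where h₂ is the binary entropy function.
h₂(0.1827) = −0.1827·log₂0.1827 − 0.8173·log₂0.8173 = 0.6859.
C = 1 − 0.6859 = 0.3141 bits per channel use.

0.3141 bits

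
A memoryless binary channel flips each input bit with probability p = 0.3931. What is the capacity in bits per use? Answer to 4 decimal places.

0.0332 bits

Binary symmetric channel: C = 1 − h₂(ε) where h₂ is the binary entropy function.
h₂(0.3931) = −0.3931·log₂0.3931 − 0.6069·log₂0.6069 = 0.9668.
C = 1 − 0.9668 = 0.0332 bits per channel use.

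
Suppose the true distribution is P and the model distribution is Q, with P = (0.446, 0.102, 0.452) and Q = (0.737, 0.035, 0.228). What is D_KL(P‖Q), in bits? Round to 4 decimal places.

0.2805 bits

D(P‖Q) = Σ p·log₂(p/q).
  0.446·log₂(0.446/0.737) = -0.32318
  0.102·log₂(0.102/0.035) = 0.15740
  0.452·log₂(0.452/0.228) = 0.44625
D(P‖Q) = 0.2805 bits.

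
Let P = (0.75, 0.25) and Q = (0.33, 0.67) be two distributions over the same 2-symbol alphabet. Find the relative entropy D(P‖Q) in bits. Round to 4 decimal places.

D(P‖Q) = Σ p·log₂(p/q).
  0.75·log₂(0.75/0.33) = 0.88832
  0.25·log₂(0.25/0.67) = -0.35556
D(P‖Q) = 0.5328 bits.

0.5328 bits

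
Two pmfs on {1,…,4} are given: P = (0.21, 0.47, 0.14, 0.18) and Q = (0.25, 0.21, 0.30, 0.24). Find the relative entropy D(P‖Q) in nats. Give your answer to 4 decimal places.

D(P‖Q) = Σ p·ln(p/q).
  0.21·ln(0.21/0.25) = -0.03661
  0.47·ln(0.47/0.21) = 0.37864
  0.14·ln(0.14/0.30) = -0.10670
  0.18·ln(0.18/0.24) = -0.05178
D(P‖Q) = 0.1835 nats.

0.1835 nats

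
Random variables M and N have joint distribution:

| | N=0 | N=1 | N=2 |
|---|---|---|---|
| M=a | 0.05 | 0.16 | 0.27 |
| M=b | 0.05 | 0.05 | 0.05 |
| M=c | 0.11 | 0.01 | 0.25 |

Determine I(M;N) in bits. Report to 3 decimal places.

Marginals: p(M) = (0.4800, 0.1500, 0.3700), p(N) = (0.2100, 0.2200, 0.5700).
I(M;N) = Σ p(x,y)·log₂[p(x,y)/(p(x)p(y))].
  (a,0): 0.05·log₂(0.4960) = -0.0506
  (a,1): 0.16·log₂(1.5152) = 0.0959
  (a,2): 0.27·log₂(0.9868) = -0.0052
  (b,0): 0.05·log₂(1.5873) = 0.0333
  (b,1): 0.05·log₂(1.5152) = 0.0300
  (b,2): 0.05·log₂(0.5848) = -0.0387
  (c,0): 0.11·log₂(1.4157) = 0.0552
  (c,1): 0.01·log₂(0.1229) = -0.0303
  (c,2): 0.25·log₂(1.1854) = 0.0613
Sum = 0.151 bits.

0.151 bits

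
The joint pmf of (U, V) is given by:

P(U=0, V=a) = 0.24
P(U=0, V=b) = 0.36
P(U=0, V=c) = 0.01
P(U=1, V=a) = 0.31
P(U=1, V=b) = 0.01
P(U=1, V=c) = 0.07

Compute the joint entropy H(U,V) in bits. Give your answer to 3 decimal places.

H(U,V) = −Σ p(x,y)·log₂ p(x,y) over all 6 cells.
  cell (0,a): −0.24·log₂0.24 = 0.4941
  cell (0,b): −0.36·log₂0.36 = 0.5306
  cell (0,c): −0.01·log₂0.01 = 0.0664
  cell (1,a): −0.31·log₂0.31 = 0.5238
  cell (1,b): −0.01·log₂0.01 = 0.0664
  cell (1,c): −0.07·log₂0.07 = 0.2686
Sum = 1.950 bits.

1.950 bits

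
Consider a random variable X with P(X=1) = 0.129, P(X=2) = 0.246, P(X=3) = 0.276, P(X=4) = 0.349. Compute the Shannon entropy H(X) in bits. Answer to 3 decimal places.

H(X) = −Σ p·log₂ p.
  −(0.129)·log₂(0.129) = 0.3811
  −(0.246)·log₂(0.246) = 0.4977
  −(0.276)·log₂(0.276) = 0.5126
  −(0.349)·log₂(0.349) = 0.5300
Sum: 0.3811 + 0.4977 + 0.5126 + 0.5300 = 1.921 bits.

1.921 bits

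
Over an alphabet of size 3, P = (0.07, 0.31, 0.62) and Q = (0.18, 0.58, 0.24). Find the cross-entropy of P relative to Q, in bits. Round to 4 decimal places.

H(P,Q) = −Σ p·log₂ q.
  −0.07·log₂(0.18) = 0.17318
  −0.31·log₂(0.58) = 0.24362
  −0.62·log₂(0.24) = 1.27651
H(P,Q) = 1.6933 bits.

1.6933 bits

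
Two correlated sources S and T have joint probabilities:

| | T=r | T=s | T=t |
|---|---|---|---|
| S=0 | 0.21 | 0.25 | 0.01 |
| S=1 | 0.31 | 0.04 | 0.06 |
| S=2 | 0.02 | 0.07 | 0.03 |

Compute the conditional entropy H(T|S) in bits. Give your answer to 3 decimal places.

1.119 bits

Marginals: p(S) = (0.4700, 0.4100, 0.1200), p(T) = (0.5400, 0.3600, 0.1000).
H(T|S) = Σ p(S) · H(T|S=·).
  S=0: p=0.4700, H(T|S=0) = 1.1219
  S=1: p=0.4100, H(T|S=1) = 1.0383
  S=2: p=0.1200, H(T|S=2) = 1.3844
Weighted sum = 1.119 bits.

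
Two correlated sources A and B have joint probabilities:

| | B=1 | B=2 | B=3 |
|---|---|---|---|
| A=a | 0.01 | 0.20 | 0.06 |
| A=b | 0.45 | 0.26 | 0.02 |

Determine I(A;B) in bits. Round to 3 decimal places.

0.253 bits

Marginals: p(A) = (0.2700, 0.7300), p(B) = (0.4600, 0.4600, 0.0800).
I(A;B) = Σ p(x,y)·log₂[p(x,y)/(p(x)p(y))].
  (a,1): 0.01·log₂(0.0805) = -0.0363
  (a,2): 0.20·log₂(1.6103) = 0.1375
  (a,3): 0.06·log₂(2.7778) = 0.0884
  (b,1): 0.45·log₂(1.3401) = 0.1900
  (b,2): 0.26·log₂(0.7743) = -0.0960
  (b,3): 0.02·log₂(0.3425) = -0.0309
Sum = 0.253 bits.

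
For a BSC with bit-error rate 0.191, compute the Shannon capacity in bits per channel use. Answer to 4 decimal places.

0.2964 bits

Binary symmetric channel: C = 1 − h₂(ε) where h₂ is the binary entropy function.
h₂(0.191) = −0.191·log₂0.191 − 0.809·log₂0.809 = 0.7036.
C = 1 − 0.7036 = 0.2964 bits per channel use.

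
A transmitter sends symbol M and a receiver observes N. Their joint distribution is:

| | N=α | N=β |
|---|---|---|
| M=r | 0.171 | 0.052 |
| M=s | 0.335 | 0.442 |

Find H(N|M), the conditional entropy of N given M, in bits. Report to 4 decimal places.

0.9411 bits

Chain rule: H(N|M) = H(M,N) − H(M).
Marginals: p(M) = (0.2230, 0.7770), p(N) = (0.5060, 0.4940).
H(M,N) = 1.7067 bits; H(M) = 0.7656 bits.
H(N|M) = 1.7067 − 0.7656 = 0.9411 bits.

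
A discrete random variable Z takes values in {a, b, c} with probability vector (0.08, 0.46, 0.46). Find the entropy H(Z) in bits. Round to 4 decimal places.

H(Z) = −Σ p·log₂ p.
  −(0.08)·log₂(0.08) = 0.29151
  −(0.46)·log₂(0.46) = 0.51534
  −(0.46)·log₂(0.46) = 0.51534
Sum: 0.29151 + 0.51534 + 0.51534 = 1.3222 bits.

1.3222 bits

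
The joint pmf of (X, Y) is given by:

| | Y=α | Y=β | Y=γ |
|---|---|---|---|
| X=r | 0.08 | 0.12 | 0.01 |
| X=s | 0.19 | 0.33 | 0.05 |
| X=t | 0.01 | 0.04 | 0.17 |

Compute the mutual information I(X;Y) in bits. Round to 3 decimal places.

Marginals: p(X) = (0.2100, 0.5700, 0.2200), p(Y) = (0.2800, 0.4900, 0.2300).
I(X;Y) = Σ p(x,y)·log₂[p(x,y)/(p(x)p(y))].
  (r,α): 0.08·log₂(1.3605) = 0.0355
  (r,β): 0.12·log₂(1.1662) = 0.0266
  (r,γ): 0.01·log₂(0.2070) = -0.0227
  (s,α): 0.19·log₂(1.1905) = 0.0478
  (s,β): 0.33·log₂(1.1815) = 0.0794
  (s,γ): 0.05·log₂(0.3814) = -0.0695
  (t,α): 0.01·log₂(0.1623) = -0.0262
  (t,β): 0.04·log₂(0.3711) = -0.0572
  (t,γ): 0.17·log₂(3.3597) = 0.2972
Sum = 0.311 bits.

0.311 bits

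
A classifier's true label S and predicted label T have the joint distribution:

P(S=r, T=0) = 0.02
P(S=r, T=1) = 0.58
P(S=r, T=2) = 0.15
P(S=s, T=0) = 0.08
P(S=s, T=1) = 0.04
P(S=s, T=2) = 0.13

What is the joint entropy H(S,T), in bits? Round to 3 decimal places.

1.839 bits

H(S,T) = −Σ p(x,y)·log₂ p(x,y) over all 6 cells.
  cell (r,0): −0.02·log₂0.02 = 0.1129
  cell (r,1): −0.58·log₂0.58 = 0.4558
  cell (r,2): −0.15·log₂0.15 = 0.4105
  cell (s,0): −0.08·log₂0.08 = 0.2915
  cell (s,1): −0.04·log₂0.04 = 0.1858
  cell (s,2): −0.13·log₂0.13 = 0.3826
Sum = 1.839 bits.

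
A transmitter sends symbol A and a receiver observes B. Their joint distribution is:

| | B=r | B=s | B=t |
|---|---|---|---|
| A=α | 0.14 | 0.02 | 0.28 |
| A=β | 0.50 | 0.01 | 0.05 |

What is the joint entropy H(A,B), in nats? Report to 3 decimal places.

H(A,B) = −Σ p(x,y)·ln p(x,y) over all 6 cells.
  cell (α,r): −0.14·ln0.14 = 0.2753
  cell (α,s): −0.02·ln0.02 = 0.0782
  cell (α,t): −0.28·ln0.28 = 0.3564
  cell (β,r): −0.50·ln0.50 = 0.3466
  cell (β,s): −0.01·ln0.01 = 0.0461
  cell (β,t): −0.05·ln0.05 = 0.1498
Sum = 1.252 nats.

1.252 nats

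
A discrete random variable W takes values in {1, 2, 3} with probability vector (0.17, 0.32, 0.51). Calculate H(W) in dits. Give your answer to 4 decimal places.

0.4383 dits

H(W) = −Σ p·log₁₀ p.
  −(0.17)·log₁₀(0.17) = 0.13082
  −(0.32)·log₁₀(0.32) = 0.15835
  −(0.51)·log₁₀(0.51) = 0.14914
Sum: 0.13082 + 0.15835 + 0.14914 = 0.4383 dits.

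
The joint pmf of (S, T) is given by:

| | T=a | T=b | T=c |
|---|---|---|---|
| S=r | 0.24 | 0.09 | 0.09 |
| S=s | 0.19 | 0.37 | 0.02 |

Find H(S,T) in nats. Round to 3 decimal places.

1.538 nats

H(S,T) = −Σ p(x,y)·ln p(x,y) over all 6 cells.
  cell (r,a): −0.24·ln0.24 = 0.3425
  cell (r,b): −0.09·ln0.09 = 0.2167
  cell (r,c): −0.09·ln0.09 = 0.2167
  cell (s,a): −0.19·ln0.19 = 0.3155
  cell (s,b): −0.37·ln0.37 = 0.3679
  cell (s,c): −0.02·ln0.02 = 0.0782
Sum = 1.538 nats.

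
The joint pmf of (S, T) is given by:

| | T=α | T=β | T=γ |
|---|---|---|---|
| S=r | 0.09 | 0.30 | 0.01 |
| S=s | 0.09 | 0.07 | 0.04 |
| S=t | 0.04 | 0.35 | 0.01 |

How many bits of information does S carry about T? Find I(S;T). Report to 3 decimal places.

Marginals: p(S) = (0.4000, 0.2000, 0.4000), p(T) = (0.2200, 0.7200, 0.0600).
I(S;T) = H(S) + H(T) − H(S,T).
H(S) = 1.5219, H(T) = 1.0653, H(S,T) = 2.4494.
I(S;T) = 1.5219 + 1.0653 − 2.4494 = 0.138 bits.

0.138 bits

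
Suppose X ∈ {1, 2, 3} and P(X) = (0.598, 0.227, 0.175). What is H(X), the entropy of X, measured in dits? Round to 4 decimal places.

0.4122 dits

H(X) = −Σ p·log₁₀ p.
  −(0.598)·log₁₀(0.598) = 0.13353
  −(0.227)·log₁₀(0.227) = 0.14618
  −(0.175)·log₁₀(0.175) = 0.13247
Sum: 0.13353 + 0.14618 + 0.13247 = 0.4122 dits.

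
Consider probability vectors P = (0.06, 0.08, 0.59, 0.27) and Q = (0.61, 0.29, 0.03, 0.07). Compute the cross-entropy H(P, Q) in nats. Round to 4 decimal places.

2.9156 nats

H(P,Q) = −Σ p·ln q.
  −0.06·ln(0.61) = 0.02966
  −0.08·ln(0.29) = 0.09903
  −0.59·ln(0.03) = 2.06887
  −0.27·ln(0.07) = 0.71800
H(P,Q) = 2.9156 nats.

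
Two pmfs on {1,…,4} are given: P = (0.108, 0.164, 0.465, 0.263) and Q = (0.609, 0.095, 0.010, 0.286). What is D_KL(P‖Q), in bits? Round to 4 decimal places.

2.4036 bits

D(P‖Q) = Σ p·log₂(p/q).
  0.108·log₂(0.108/0.609) = -0.26950
  0.164·log₂(0.164/0.095) = 0.12918
  0.465·log₂(0.465/0.010) = 2.57571
  0.263·log₂(0.263/0.286) = -0.03181
D(P‖Q) = 2.4036 bits.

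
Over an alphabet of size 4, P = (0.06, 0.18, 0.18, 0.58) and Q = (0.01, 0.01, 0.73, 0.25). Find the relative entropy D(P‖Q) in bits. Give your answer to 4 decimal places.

D(P‖Q) = Σ p·log₂(p/q).
  0.06·log₂(0.06/0.01) = 0.15510
  0.18·log₂(0.18/0.01) = 0.75059
  0.18·log₂(0.18/0.73) = -0.36358
  0.58·log₂(0.58/0.25) = 0.70419
D(P‖Q) = 1.2463 bits.

1.2463 bits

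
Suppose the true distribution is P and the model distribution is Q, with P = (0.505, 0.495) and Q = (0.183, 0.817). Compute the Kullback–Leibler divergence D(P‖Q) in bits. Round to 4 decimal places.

0.3817 bits

D(P‖Q) = Σ p·log₂(p/q).
  0.505·log₂(0.505/0.183) = 0.73954
  0.495·log₂(0.495/0.817) = -0.35784
D(P‖Q) = 0.3817 bits.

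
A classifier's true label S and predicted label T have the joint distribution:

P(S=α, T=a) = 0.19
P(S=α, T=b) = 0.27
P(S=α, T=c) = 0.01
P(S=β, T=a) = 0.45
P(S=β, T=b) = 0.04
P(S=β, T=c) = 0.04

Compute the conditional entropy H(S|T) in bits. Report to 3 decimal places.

0.770 bits

Chain rule: H(S|T) = H(S,T) − H(T).
Marginals: p(S) = (0.4700, 0.5300), p(T) = (0.6400, 0.3100, 0.0500).
H(S,T) = 1.9216 bits; H(T) = 1.1520 bits.
H(S|T) = 1.9216 − 1.1520 = 0.770 bits.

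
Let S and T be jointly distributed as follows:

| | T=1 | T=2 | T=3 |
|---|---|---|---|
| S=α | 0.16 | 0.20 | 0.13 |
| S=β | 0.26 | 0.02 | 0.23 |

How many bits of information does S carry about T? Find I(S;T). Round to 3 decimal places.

Marginals: p(S) = (0.4900, 0.5100), p(T) = (0.4200, 0.2200, 0.3600).
I(S;T) = Σ p(x,y)·log₂[p(x,y)/(p(x)p(y))].
  (α,1): 0.16·log₂(0.7775) = -0.0581
  (α,2): 0.20·log₂(1.8553) = 0.1783
  (α,3): 0.13·log₂(0.7370) = -0.0572
  (β,1): 0.26·log₂(1.2138) = 0.0727
  (β,2): 0.02·log₂(0.1783) = -0.0498
  (β,3): 0.23·log₂(1.2527) = 0.0748
Sum = 0.161 bits.

0.161 bits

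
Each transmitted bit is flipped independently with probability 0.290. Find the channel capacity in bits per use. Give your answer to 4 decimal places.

0.1313 bits

Binary symmetric channel: C = 1 − h₂(ε) where h₂ is the binary entropy function.
h₂(0.290) = −0.290·log₂0.290 − 0.710·log₂0.710 = 0.8687.
C = 1 − 0.8687 = 0.1313 bits per channel use.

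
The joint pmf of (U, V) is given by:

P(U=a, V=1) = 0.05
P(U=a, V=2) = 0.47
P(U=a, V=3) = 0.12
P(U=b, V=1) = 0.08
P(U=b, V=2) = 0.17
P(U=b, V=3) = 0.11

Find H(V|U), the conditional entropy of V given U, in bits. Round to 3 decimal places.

1.229 bits

Marginals: p(U) = (0.6400, 0.3600), p(V) = (0.1300, 0.6400, 0.2300).
H(V|U) = Σ p(U) · H(V|U=·).
  U=a: p=0.6400, H(V|U=a) = 1.0673
  U=b: p=0.3600, H(V|U=b) = 1.5160
Weighted sum = 1.229 bits.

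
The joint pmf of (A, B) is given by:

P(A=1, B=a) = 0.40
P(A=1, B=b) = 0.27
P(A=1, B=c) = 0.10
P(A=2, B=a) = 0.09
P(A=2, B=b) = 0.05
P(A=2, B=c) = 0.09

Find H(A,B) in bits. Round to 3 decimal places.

H(A,B) = −Σ p(x,y)·log₂ p(x,y) over all 6 cells.
  cell (1,a): −0.40·log₂0.40 = 0.5288
  cell (1,b): −0.27·log₂0.27 = 0.5100
  cell (1,c): −0.10·log₂0.10 = 0.3322
  cell (2,a): −0.09·log₂0.09 = 0.3127
  cell (2,b): −0.05·log₂0.05 = 0.2161
  cell (2,c): −0.09·log₂0.09 = 0.3127
Sum = 2.212 bits.

2.212 bits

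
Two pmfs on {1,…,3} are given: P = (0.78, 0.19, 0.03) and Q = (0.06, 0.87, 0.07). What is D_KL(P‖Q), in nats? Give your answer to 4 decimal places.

1.6862 nats

D(P‖Q) = Σ p·ln(p/q).
  0.78·ln(0.78/0.06) = 2.00066
  0.19·ln(0.19/0.87) = -0.28908
  0.03·ln(0.03/0.07) = -0.02542
D(P‖Q) = 1.6862 nats.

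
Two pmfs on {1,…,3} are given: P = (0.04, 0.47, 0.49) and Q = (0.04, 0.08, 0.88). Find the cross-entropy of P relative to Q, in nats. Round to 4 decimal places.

1.3785 nats

H(P,Q) = −Σ p·ln q.
  −0.04·ln(0.04) = 0.12876
  −0.47·ln(0.08) = 1.18709
  −0.49·ln(0.88) = 0.06264
H(P,Q) = 1.3785 nats.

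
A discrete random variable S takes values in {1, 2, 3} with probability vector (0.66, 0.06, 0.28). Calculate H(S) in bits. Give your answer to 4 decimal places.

1.1534 bits

H(S) = −Σ p·log₂ p.
  −(0.66)·log₂(0.66) = 0.39564
  −(0.06)·log₂(0.06) = 0.24353
  −(0.28)·log₂(0.28) = 0.51422
Sum: 0.39564 + 0.24353 + 0.51422 = 1.1534 bits.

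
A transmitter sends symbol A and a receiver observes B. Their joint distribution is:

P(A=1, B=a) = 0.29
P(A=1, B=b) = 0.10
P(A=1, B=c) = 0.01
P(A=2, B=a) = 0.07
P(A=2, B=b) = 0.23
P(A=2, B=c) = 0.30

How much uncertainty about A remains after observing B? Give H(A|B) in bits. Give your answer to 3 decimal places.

Chain rule: H(A|B) = H(A,B) − H(B).
Marginals: p(A) = (0.4000, 0.6000), p(B) = (0.3600, 0.3300, 0.3100).
H(A,B) = 2.1938 bits; H(B) = 1.5822 bits.
H(A|B) = 2.1938 − 1.5822 = 0.612 bits.

0.612 bits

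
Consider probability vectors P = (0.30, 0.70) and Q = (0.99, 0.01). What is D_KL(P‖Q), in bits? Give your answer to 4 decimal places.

3.7738 bits

D(P‖Q) = Σ p·log₂(p/q).
  0.30·log₂(0.30/0.99) = -0.51674
  0.70·log₂(0.70/0.01) = 4.29050
D(P‖Q) = 3.7738 bits.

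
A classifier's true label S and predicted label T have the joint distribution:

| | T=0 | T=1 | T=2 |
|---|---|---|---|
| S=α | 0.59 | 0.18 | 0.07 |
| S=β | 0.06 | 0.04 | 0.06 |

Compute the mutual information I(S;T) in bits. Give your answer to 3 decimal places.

0.066 bits

Marginals: p(S) = (0.8400, 0.1600), p(T) = (0.6500, 0.2200, 0.1300).
I(S;T) = H(S) + H(T) − H(S,T).
H(S) = 0.6343, H(T) = 1.2672, H(S,T) = 1.8358.
I(S;T) = 0.6343 + 1.2672 − 1.8358 = 0.066 bits.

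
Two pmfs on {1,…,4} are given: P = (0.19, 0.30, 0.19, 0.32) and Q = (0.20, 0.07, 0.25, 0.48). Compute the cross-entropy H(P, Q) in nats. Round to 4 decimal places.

1.6018 nats

H(P,Q) = −Σ p·ln q.
  −0.19·ln(0.20) = 0.30579
  −0.30·ln(0.07) = 0.79778
  −0.19·ln(0.25) = 0.26340
  −0.32·ln(0.48) = 0.23487
H(P,Q) = 1.6018 nats.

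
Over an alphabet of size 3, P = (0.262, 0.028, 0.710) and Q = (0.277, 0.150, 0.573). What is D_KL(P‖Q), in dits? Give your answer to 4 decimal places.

0.0394 dits

D(P‖Q) = Σ p·log₁₀(p/q).
  0.262·log₁₀(0.262/0.277) = -0.00633
  0.028·log₁₀(0.028/0.150) = -0.02041
  0.710·log₁₀(0.710/0.573) = 0.06610
D(P‖Q) = 0.0394 dits.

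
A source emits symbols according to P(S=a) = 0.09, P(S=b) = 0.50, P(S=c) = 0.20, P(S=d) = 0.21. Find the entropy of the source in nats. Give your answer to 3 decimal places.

H(S) = −Σ p·ln p.
  −(0.09)·ln(0.09) = 0.2167
  −(0.50)·ln(0.50) = 0.3466
  −(0.20)·ln(0.20) = 0.3219
  −(0.21)·ln(0.21) = 0.3277
Sum: 0.2167 + 0.3466 + 0.3219 + 0.3277 = 1.213 nats.

1.213 nats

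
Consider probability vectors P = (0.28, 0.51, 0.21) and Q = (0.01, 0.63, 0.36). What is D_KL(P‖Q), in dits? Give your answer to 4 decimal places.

0.3092 dits

D(P‖Q) = Σ p·log₁₀(p/q).
  0.28·log₁₀(0.28/0.01) = 0.40520
  0.51·log₁₀(0.51/0.63) = -0.04680
  0.21·log₁₀(0.21/0.36) = -0.04916
D(P‖Q) = 0.3092 dits.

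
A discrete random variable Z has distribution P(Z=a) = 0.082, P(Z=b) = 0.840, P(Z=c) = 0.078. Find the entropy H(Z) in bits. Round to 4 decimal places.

H(Z) = −Σ p·log₂ p.
  −(0.082)·log₂(0.082) = 0.29588
  −(0.840)·log₂(0.840) = 0.21129
  −(0.078)·log₂(0.078) = 0.28707
Sum: 0.29588 + 0.21129 + 0.28707 = 0.7942 bits.

0.7942 bits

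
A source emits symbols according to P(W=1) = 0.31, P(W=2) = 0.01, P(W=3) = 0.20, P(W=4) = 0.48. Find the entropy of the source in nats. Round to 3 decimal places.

H(W) = −Σ p·ln p.
  −(0.31)·ln(0.31) = 0.3631
  −(0.01)·ln(0.01) = 0.0461
  −(0.20)·ln(0.20) = 0.3219
  −(0.48)·ln(0.48) = 0.3523
Sum: 0.3631 + 0.0461 + 0.3219 + 0.3523 = 1.083 nats.

1.083 nats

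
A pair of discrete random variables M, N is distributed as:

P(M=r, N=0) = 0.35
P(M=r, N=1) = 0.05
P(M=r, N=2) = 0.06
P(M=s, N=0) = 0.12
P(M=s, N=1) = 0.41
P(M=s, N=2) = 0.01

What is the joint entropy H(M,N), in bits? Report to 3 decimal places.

H(M,N) = −Σ p(x,y)·log₂ p(x,y) over all 6 cells.
  cell (r,0): −0.35·log₂0.35 = 0.5301
  cell (r,1): −0.05·log₂0.05 = 0.2161
  cell (r,2): −0.06·log₂0.06 = 0.2435
  cell (s,0): −0.12·log₂0.12 = 0.3671
  cell (s,1): −0.41·log₂0.41 = 0.5274
  cell (s,2): −0.01·log₂0.01 = 0.0664
Sum = 1.951 bits.

1.951 bits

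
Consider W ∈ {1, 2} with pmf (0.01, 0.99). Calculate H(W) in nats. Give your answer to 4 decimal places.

0.0560 nats

H(W) = −Σ p·ln p.
  −(0.01)·ln(0.01) = 0.04605
  −(0.99)·ln(0.99) = 0.00995
Sum: 0.04605 + 0.00995 = 0.0560 nats.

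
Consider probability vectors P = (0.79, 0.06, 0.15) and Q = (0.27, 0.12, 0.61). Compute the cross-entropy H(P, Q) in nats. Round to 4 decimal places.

1.2357 nats

H(P,Q) = −Σ p·ln q.
  −0.79·ln(0.27) = 1.03437
  −0.06·ln(0.12) = 0.12722
  −0.15·ln(0.61) = 0.07414
H(P,Q) = 1.2357 nats.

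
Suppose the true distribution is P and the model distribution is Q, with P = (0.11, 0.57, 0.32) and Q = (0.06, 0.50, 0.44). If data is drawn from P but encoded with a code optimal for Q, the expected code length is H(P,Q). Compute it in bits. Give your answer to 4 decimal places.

H(P,Q) = −Σ p·log₂ q.
  −0.11·log₂(0.06) = 0.44648
  −0.57·log₂(0.50) = 0.57000
  −0.32·log₂(0.44) = 0.37902
H(P,Q) = 1.3955 bits.

1.3955 bits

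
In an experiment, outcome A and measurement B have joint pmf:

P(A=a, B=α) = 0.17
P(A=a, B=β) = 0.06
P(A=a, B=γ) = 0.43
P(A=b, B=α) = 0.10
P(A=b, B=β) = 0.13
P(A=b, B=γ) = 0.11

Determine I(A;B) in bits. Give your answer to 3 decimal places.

Marginals: p(A) = (0.6600, 0.3400), p(B) = (0.2700, 0.1900, 0.5400).
I(A;B) = Σ p(x,y)·log₂[p(x,y)/(p(x)p(y))].
  (a,α): 0.17·log₂(0.9540) = -0.0116
  (a,β): 0.06·log₂(0.4785) = -0.0638
  (a,γ): 0.43·log₂(1.2065) = 0.1165
  (b,α): 0.10·log₂(1.0893) = 0.0123
  (b,β): 0.13·log₂(2.0124) = 0.1312
  (b,γ): 0.11·log₂(0.5991) = -0.0813
Sum = 0.103 bits.

0.103 bits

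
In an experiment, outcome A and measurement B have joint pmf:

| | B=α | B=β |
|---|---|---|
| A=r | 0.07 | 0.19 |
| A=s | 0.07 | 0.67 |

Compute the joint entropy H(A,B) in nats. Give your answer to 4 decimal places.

H(A,B) = −Σ p(x,y)·ln p(x,y) over all 4 cells.
  cell (r,α): −0.07·ln0.07 = 0.18615
  cell (r,β): −0.19·ln0.19 = 0.31554
  cell (s,α): −0.07·ln0.07 = 0.18615
  cell (s,β): −0.67·ln0.67 = 0.26832
Sum = 0.9562 nats.

0.9562 nats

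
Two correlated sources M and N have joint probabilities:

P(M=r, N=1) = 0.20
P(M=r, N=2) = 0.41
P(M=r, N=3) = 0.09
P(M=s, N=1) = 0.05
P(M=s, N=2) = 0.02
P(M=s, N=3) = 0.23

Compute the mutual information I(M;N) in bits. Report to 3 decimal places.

0.310 bits

Marginals: p(M) = (0.7000, 0.3000), p(N) = (0.2500, 0.4300, 0.3200).
I(M;N) = Σ p(x,y)·log₂[p(x,y)/(p(x)p(y))].
  (r,1): 0.20·log₂(1.1429) = 0.0385
  (r,2): 0.41·log₂(1.3621) = 0.1828
  (r,3): 0.09·log₂(0.4018) = -0.1184
  (s,1): 0.05·log₂(0.6667) = -0.0292
  (s,2): 0.02·log₂(0.1550) = -0.0538
  (s,3): 0.23·log₂(2.3958) = 0.2899
Sum = 0.310 bits.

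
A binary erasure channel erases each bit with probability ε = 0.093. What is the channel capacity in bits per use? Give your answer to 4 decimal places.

0.9070 bits

Binary erasure channel: capacity C = 1 − ε.
C = 1 − 0.093 = 0.9070 bits per channel use.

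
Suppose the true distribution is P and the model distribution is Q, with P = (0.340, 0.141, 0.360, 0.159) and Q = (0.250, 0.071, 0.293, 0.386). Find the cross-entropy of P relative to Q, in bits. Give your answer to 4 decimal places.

H(P,Q) = −Σ p·log₂ q.
  −0.340·log₂(0.250) = 0.68000
  −0.141·log₂(0.071) = 0.53806
  −0.360·log₂(0.293) = 0.63757
  −0.159·log₂(0.386) = 0.21836
H(P,Q) = 2.0740 bits.

2.0740 bits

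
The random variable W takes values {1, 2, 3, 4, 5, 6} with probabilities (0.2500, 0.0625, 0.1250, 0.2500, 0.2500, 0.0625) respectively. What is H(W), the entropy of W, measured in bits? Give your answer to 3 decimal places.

H(W) = −Σ p·log₂ p.
  −(0.2500)·log₂(0.2500) = 0.5000
  −(0.0625)·log₂(0.0625) = 0.2500
  −(0.1250)·log₂(0.1250) = 0.3750
  −(0.2500)·log₂(0.2500) = 0.5000
  −(0.2500)·log₂(0.2500) = 0.5000
  −(0.0625)·log₂(0.0625) = 0.2500
Sum: 0.5000 + 0.2500 + 0.3750 + 0.5000 + 0.5000 + 0.2500 = 2.375 bits.

2.375 bits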